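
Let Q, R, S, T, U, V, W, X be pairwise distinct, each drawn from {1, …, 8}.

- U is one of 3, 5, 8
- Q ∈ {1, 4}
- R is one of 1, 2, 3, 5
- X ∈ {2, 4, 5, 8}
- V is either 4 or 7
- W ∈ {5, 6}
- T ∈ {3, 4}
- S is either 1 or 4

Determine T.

The 8 variables together cover exactly {1, 2, 3, 4, 5, 6, 7, 8} — 8 values for 8 variables — and 6 appears only in W's list, so W = 6.
The 7 still-open variables draw from only 7 values {1, 2, 3, 4, 5, 7, 8}, so each is used; only V can be 7, hence V = 7.
The 2 variables Q and S are confined to {1, 4}, which locks those values in; drop them from R, T, X.
So T = 3.

3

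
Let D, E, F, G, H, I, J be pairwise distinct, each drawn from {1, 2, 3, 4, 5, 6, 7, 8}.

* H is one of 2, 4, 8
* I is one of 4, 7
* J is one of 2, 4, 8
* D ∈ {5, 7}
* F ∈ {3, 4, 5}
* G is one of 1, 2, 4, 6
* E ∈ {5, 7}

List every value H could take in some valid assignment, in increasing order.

2, 8

The 2 variables D and E are confined to {5, 7}, which locks those values in; drop them from F, I.
That leaves I = 4. Remove 4 from F, G, H, J.
F must be 3 (only option left).
H and J share exactly the 2 values {2, 8}; by pigeonhole those values go to them, so strike 2, 8 from G.
No further eliminations apply; H can still be any of 2, 8.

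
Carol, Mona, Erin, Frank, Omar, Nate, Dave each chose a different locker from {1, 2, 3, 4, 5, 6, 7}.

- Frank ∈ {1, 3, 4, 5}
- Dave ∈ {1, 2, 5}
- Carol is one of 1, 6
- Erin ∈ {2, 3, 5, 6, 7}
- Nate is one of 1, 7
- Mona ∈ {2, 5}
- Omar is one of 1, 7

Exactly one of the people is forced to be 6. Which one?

Carol

Among the 7 variables, 4 fits only Frank (and all 7 values in {1, 2, 3, 4, 5, 6, 7} must be used), so Frank = 4.
The 6 still-open variables together cover exactly {1, 2, 3, 5, 6, 7} — 6 values for 6 variables — and 3 appears only in Erin's list, so Erin = 3.
Among the 5 still-open variables, 6 fits only Carol (and all 5 values in {1, 2, 5, 6, 7} must be used), so Carol = 6.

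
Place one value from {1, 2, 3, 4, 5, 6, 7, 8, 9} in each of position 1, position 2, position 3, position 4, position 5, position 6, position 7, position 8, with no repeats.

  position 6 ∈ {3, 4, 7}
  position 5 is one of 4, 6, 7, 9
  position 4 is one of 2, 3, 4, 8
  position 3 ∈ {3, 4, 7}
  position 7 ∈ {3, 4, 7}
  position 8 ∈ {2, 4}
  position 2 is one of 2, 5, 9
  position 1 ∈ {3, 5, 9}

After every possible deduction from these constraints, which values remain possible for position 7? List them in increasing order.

Among the 8 variables, 6 fits only position 5 (and all 8 values in {2, 3, 4, 5, 6, 7, 8, 9} must be used), so position 5 = 6.
Among the 7 still-open variables, 8 fits only position 4 (and all 7 values in {2, 3, 4, 5, 7, 8, 9} must be used), so position 4 = 8.
position 3, position 6, position 7 share exactly the 3 values {3, 4, 7}; by pigeonhole those values go to them, so strike 3, 4, 7 from position 1, position 8.
position 8's domain is down to {2}, so position 8 = 2. Remove 2 from position 2.
No further eliminations apply; position 7 can still be any of 3, 4, 7.

3, 4, 7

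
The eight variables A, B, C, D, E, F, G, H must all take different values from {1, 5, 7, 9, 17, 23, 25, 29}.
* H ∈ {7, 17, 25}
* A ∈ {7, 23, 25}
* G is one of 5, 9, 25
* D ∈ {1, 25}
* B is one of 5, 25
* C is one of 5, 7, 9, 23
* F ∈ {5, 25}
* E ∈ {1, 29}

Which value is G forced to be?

Among the 8 variables, 17 fits only H (and all 8 values in {1, 5, 7, 9, 17, 23, 25, 29} must be used), so H = 17.
The 7 still-open variables together cover exactly {1, 5, 7, 9, 23, 25, 29} — 7 values for 7 variables — and 29 appears only in E's list, so E = 29.
Among the 6 still-open variables, 1 fits only D (and all 6 values in {1, 5, 7, 9, 23, 25} must be used), so D = 1.
B and F share exactly the 2 values {5, 25}; by pigeonhole those values go to them, so strike 5, 25 from A, C, G.
So G = 9.

9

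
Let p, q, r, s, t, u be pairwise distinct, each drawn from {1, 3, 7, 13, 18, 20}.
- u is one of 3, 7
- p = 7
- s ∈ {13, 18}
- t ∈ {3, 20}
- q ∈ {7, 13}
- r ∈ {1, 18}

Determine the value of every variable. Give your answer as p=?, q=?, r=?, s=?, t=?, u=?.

p=7, q=13, r=1, s=18, t=20, u=3

p must be 7 (only option left). Eliminate 7 elsewhere: q, u.
q must be 13 (only option left). Strike 13 from s.
That leaves s = 18. Eliminate 18 elsewhere: r.
u's domain is down to {3}, so u = 3. So t can't be 3.
r's domain is down to {1}, so r = 1.
t's domain is down to {20}, so t = 20.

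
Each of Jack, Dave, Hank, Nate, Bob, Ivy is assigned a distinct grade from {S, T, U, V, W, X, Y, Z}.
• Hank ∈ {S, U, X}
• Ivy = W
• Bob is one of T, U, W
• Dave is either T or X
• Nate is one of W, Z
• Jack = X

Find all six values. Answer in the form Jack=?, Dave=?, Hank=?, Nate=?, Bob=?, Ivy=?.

Jack has just one choice, so Jack = X. So Dave, Hank can't be X.
That leaves Dave = T. Strike T from Bob.
Ivy has just one choice, so Ivy = W. So Nate, Bob can't be W.
Nate has just one choice, so Nate = Z.
Bob must be U (only option left). So Hank can't be U.
Hank's domain is down to {S}, so Hank = S.

Jack=X, Dave=T, Hank=S, Nate=Z, Bob=U, Ivy=W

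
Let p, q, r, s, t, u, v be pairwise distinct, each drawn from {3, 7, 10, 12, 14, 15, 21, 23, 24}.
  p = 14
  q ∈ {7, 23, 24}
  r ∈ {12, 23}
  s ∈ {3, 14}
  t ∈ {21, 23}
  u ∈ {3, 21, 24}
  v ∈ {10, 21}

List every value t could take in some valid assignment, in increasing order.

21, 23

p has just one choice, so p = 14. Eliminate 14 elsewhere: s.
s has just one choice, so s = 3. Strike 3 from u.
No further eliminations apply; t can still be any of 21, 23.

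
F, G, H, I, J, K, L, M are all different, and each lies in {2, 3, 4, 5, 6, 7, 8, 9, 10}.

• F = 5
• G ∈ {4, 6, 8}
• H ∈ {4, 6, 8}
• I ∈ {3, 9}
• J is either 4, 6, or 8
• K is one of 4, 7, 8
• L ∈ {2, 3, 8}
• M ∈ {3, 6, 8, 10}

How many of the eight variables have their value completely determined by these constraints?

2

F's domain is down to {5}, so F = 5.
G, H, J share exactly the 3 values {4, 6, 8}; by pigeonhole those values go to them, so strike 4, 6, 8 from K, L, M.
K must be 7 (only option left).
Determined: F=5, K=7. The other variables each still have more than one consistent value. That makes 2.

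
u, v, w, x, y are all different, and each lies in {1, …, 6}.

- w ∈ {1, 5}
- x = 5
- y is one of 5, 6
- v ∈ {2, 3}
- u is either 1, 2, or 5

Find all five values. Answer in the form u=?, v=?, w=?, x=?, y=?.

u=2, v=3, w=1, x=5, y=6

x must be 5 (only option left). Strike 5 from u, w, y.
y has just one choice, so y = 6.
w must be 1 (only option left). Strike 1 from u.
u has just one choice, so u = 2. So v can't be 2.
v must be 3 (only option left).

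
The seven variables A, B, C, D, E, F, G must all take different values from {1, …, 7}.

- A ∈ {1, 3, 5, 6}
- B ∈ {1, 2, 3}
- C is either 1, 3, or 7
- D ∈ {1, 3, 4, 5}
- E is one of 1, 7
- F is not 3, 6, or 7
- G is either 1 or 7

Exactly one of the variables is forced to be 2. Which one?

B

The 7 variables together cover exactly {1, 2, 3, 4, 5, 6, 7} — 7 values for 7 variables — and 6 appears only in A's list, so A = 6.
E and G share exactly the 2 values {1, 7}; by pigeonhole those values go to them, so strike 1, 7 from B, C, D, F.
That leaves C = 3. Strike 3 from B, D.
So 2 goes to B.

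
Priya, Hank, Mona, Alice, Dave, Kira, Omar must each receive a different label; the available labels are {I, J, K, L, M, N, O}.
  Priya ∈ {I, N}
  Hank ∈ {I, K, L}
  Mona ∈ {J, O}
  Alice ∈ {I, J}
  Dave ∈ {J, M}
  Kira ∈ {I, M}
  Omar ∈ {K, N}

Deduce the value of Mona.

O

The 7 variables draw from only 7 values {I, J, K, L, M, N, O}, so each is used; only Hank can be L, hence Hank = L.
The 6 still-open variables together cover exactly {I, J, K, M, N, O} — 6 values for 6 variables — and K appears only in Omar's list, so Omar = K.
Among the 5 still-open variables, N fits only Priya (and all 5 values in {I, J, M, N, O} must be used), so Priya = N.
The 4 still-open variables draw from only 4 values {I, J, M, O}, so each is used; only Mona can be O, hence Mona = O.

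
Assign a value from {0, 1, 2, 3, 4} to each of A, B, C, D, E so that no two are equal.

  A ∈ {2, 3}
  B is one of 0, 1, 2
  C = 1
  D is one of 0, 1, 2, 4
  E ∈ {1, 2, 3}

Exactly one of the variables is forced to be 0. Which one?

C's domain is down to {1}, so C = 1. Remove 1 from B, D, E.
The 4 still-open variables together cover exactly {0, 2, 3, 4} — 4 values for 4 variables — and 4 appears only in D's list, so D = 4.
The 3 still-open variables together cover exactly {0, 2, 3} — 3 values for 3 variables — and 0 appears only in B's list, so B = 0.

B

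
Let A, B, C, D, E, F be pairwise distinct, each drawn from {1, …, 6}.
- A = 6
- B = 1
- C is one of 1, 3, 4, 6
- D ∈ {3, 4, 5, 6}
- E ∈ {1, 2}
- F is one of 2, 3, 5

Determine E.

2

A has just one choice, so A = 6. Eliminate 6 elsewhere: C, D.
B must be 1 (only option left). Eliminate 1 elsewhere: C, E.
So E = 2.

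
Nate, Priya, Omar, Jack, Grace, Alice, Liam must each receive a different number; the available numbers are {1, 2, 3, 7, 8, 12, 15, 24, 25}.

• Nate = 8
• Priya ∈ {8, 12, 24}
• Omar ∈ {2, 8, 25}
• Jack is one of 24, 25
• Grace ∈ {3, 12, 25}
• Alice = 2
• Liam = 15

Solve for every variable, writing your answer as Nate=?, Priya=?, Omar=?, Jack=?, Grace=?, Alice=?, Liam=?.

Nate has just one choice, so Nate = 8. So Priya, Omar can't be 8.
That leaves Alice = 2. Eliminate 2 elsewhere: Omar.
That leaves Liam = 15.
Omar has just one choice, so Omar = 25. Strike 25 from Jack, Grace.
Jack's domain is down to {24}, so Jack = 24. Strike 24 from Priya.
Priya must be 12 (only option left). Remove 12 from Grace.
That leaves Grace = 3.

Nate=8, Priya=12, Omar=25, Jack=24, Grace=3, Alice=2, Liam=15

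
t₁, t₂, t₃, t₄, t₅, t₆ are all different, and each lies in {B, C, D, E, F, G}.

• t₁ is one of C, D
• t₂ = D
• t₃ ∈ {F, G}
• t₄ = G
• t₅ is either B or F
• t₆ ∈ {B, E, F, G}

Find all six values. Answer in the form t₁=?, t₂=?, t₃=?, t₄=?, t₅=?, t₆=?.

t₂ has just one choice, so t₂ = D. Strike D from t₁.
t₄'s domain is down to {G}, so t₄ = G. So t₃, t₆ can't be G.
t₁ has just one choice, so t₁ = C.
t₃'s domain is down to {F}, so t₃ = F. Remove F from t₅, t₆.
That leaves t₅ = B. So t₆ can't be B.
t₆ must be E (only option left).

t₁=C, t₂=D, t₃=F, t₄=G, t₅=B, t₆=E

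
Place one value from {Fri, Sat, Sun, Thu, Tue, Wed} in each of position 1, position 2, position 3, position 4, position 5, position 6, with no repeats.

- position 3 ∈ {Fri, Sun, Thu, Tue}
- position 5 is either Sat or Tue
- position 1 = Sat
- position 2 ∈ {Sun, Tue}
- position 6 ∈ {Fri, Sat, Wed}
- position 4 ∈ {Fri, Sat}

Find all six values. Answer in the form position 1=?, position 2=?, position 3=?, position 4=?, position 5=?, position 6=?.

position 1 must be Sat (only option left). Remove Sat from position 4, position 5, position 6.
position 4 must be Fri (only option left). So position 3, position 6 can't be Fri.
position 5 must be Tue (only option left). Strike Tue from position 2, position 3.
position 6's domain is down to {Wed}, so position 6 = Wed.
position 2 must be Sun (only option left). Strike Sun from position 3.
position 3 must be Thu (only option left).

position 1=Sat, position 2=Sun, position 3=Thu, position 4=Fri, position 5=Tue, position 6=Wed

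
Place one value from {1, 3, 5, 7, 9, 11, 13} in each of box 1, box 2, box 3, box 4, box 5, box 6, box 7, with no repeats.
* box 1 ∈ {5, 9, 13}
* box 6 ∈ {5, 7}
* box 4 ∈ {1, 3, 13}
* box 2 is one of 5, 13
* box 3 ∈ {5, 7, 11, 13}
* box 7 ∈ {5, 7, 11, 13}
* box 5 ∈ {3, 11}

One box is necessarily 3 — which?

box 5

The 7 variables together cover exactly {1, 3, 5, 7, 9, 11, 13} — 7 values for 7 variables — and 1 appears only in box 4's list, so box 4 = 1.
The 6 still-open variables together cover exactly {3, 5, 7, 9, 11, 13} — 6 values for 6 variables — and 3 appears only in box 5's list, so box 5 = 3.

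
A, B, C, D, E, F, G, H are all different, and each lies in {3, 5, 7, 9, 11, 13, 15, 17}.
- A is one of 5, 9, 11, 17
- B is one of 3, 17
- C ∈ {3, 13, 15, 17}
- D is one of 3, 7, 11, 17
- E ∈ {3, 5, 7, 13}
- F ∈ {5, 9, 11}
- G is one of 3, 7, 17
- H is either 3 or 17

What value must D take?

Among the 8 variables, 15 fits only C (and all 8 values in {3, 5, 7, 9, 11, 13, 15, 17} must be used), so C = 15.
The 7 still-open variables draw from only 7 values {3, 5, 7, 9, 11, 13, 17}, so each is used; only E can be 13, hence E = 13.
B and H share exactly the 2 values {3, 17}; by pigeonhole those values go to them, so strike 3, 17 from A, D, G.
G has just one choice, so G = 7. Eliminate 7 elsewhere: D.
So D = 11.

11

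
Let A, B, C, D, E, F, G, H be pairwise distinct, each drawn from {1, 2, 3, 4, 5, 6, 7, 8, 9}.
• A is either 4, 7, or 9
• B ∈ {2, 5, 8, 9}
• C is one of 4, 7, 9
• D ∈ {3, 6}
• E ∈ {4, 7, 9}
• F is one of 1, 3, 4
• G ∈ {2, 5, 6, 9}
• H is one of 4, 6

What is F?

A, C, E share exactly the 3 values {4, 7, 9}; by pigeonhole those values go to them, so strike 4, 7, 9 from B, F, G, H.
H must be 6 (only option left). Remove 6 from D, G.
That leaves D = 3. So F can't be 3.
So F = 1.

1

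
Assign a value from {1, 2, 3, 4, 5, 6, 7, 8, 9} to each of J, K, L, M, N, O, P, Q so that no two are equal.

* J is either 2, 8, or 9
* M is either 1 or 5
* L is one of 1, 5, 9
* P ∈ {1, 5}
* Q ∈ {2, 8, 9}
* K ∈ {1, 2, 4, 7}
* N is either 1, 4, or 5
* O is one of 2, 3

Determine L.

9

The 8 variables together cover exactly {1, 2, 3, 4, 5, 7, 8, 9} — 8 values for 8 variables — and 3 appears only in O's list, so O = 3.
Among the 7 still-open variables, 7 fits only K (and all 7 values in {1, 2, 4, 5, 7, 8, 9} must be used), so K = 7.
The 6 still-open variables together cover exactly {1, 2, 4, 5, 8, 9} — 6 values for 6 variables — and 4 appears only in N's list, so N = 4.
M and P share exactly the 2 values {1, 5}; by pigeonhole those values go to them, so strike 1, 5 from L.
So L = 9.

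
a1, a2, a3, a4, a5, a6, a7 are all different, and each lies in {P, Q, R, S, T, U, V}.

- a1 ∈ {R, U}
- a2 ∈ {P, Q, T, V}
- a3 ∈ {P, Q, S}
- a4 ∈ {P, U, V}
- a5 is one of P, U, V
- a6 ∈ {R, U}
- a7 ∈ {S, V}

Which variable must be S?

The 7 variables draw from only 7 values {P, Q, R, S, T, U, V}, so each is used; only a2 can be T, hence a2 = T.
The 6 still-open variables draw from only 6 values {P, Q, R, S, U, V}, so each is used; only a3 can be Q, hence a3 = Q.
The 5 still-open variables draw from only 5 values {P, R, S, U, V}, so each is used; only a7 can be S, hence a7 = S.

a7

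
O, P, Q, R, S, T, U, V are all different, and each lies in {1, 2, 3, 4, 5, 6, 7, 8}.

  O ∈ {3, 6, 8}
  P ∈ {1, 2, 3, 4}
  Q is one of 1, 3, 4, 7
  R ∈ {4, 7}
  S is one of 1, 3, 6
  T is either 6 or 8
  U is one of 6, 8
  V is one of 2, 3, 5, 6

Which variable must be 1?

S

The 8 variables draw from only 8 values {1, 2, 3, 4, 5, 6, 7, 8}, so each is used; only V can be 5, hence V = 5.
The 7 still-open variables draw from only 7 values {1, 2, 3, 4, 6, 7, 8}, so each is used; only P can be 2, hence P = 2.
T and U between them cover only {6, 8} — a naked pair. Remove those values from O, S.
O has just one choice, so O = 3. Strike 3 from Q, S.
So 1 goes to S.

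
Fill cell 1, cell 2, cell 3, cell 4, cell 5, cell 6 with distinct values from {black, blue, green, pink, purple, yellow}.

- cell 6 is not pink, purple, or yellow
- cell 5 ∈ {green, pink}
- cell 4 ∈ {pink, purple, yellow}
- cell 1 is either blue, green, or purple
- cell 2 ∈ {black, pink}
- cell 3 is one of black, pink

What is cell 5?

green

Among the 6 variables, yellow fits only cell 4 (and all 6 values in {black, blue, green, pink, purple, yellow} must be used), so cell 4 = yellow.
Among the 5 still-open variables, purple fits only cell 1 (and all 5 values in {black, blue, green, pink, purple} must be used), so cell 1 = purple.
The 4 still-open variables together cover exactly {black, blue, green, pink} — 4 values for 4 variables — and blue appears only in cell 6's list, so cell 6 = blue.
Among the 3 still-open variables, green fits only cell 5 (and all 3 values in {black, green, pink} must be used), so cell 5 = green.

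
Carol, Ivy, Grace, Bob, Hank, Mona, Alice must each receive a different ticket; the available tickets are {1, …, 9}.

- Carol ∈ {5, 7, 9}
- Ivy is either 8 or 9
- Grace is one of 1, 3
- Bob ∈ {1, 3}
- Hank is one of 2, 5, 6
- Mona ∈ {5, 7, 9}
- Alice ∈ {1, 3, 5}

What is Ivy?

Grace and Bob between them cover only {1, 3} — a naked pair. Remove those values from Alice.
Alice must be 5 (only option left). Eliminate 5 elsewhere: Carol, Hank, Mona.
The 2 variables Carol and Mona are confined to {7, 9}, which locks those values in; drop them from Ivy.
So Ivy = 8.

8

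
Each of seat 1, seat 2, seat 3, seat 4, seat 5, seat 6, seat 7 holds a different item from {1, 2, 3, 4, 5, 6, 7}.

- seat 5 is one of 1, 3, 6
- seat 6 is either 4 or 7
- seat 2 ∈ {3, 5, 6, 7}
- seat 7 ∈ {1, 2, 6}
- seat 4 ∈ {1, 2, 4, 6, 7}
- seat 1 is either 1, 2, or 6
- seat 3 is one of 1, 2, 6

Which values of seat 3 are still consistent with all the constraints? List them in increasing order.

The 7 variables together cover exactly {1, 2, 3, 4, 5, 6, 7} — 7 values for 7 variables — and 5 appears only in seat 2's list, so seat 2 = 5.
The 6 still-open variables draw from only 6 values {1, 2, 3, 4, 6, 7}, so each is used; only seat 5 can be 3, hence seat 5 = 3.
seat 1, seat 3, seat 7 share exactly the 3 values {1, 2, 6}; by pigeonhole those values go to them, so strike 1, 2, 6 from seat 4.
No further eliminations apply; seat 3 can still be any of 1, 2, 6.

1, 2, 6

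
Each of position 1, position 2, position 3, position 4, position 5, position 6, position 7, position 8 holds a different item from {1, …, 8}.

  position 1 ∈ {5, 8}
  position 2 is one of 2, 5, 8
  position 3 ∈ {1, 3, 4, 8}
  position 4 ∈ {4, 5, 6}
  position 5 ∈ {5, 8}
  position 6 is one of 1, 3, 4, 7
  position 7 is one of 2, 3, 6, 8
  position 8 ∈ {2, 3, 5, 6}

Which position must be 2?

The 8 variables together cover exactly {1, 2, 3, 4, 5, 6, 7, 8} — 8 values for 8 variables — and 7 appears only in position 6's list, so position 6 = 7.
Among the 7 still-open variables, 1 fits only position 3 (and all 7 values in {1, 2, 3, 4, 5, 6, 8} must be used), so position 3 = 1.
The 6 still-open variables draw from only 6 values {2, 3, 4, 5, 6, 8}, so each is used; only position 4 can be 4, hence position 4 = 4.
position 1 and position 5 between them cover only {5, 8} — a naked pair. Remove those values from position 2, position 7, position 8.
So 2 goes to position 2.

position 2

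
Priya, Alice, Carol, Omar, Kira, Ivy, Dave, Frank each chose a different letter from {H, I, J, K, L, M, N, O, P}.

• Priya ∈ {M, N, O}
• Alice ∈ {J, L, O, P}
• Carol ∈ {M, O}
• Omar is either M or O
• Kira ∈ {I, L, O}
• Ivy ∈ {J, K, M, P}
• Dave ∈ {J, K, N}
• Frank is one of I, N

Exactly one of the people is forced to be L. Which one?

Kira

The 2 variables Carol and Omar are confined to {M, O}, which locks those values in; drop them from Priya, Alice, Kira, Ivy.
Priya's domain is down to {N}, so Priya = N. Strike N from Dave, Frank.
That leaves Frank = I. So Kira can't be I.
So L goes to Kira.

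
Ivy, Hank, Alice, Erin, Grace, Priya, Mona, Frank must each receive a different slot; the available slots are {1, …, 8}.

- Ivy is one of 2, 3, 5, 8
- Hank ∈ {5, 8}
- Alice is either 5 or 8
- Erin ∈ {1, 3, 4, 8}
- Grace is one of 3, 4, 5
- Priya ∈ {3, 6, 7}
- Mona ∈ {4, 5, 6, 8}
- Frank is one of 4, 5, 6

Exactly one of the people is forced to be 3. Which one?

The 8 variables draw from only 8 values {1, 2, 3, 4, 5, 6, 7, 8}, so each is used; only Erin can be 1, hence Erin = 1.
The 7 still-open variables together cover exactly {2, 3, 4, 5, 6, 7, 8} — 7 values for 7 variables — and 2 appears only in Ivy's list, so Ivy = 2.
The 6 still-open variables draw from only 6 values {3, 4, 5, 6, 7, 8}, so each is used; only Priya can be 7, hence Priya = 7.
The 5 still-open variables together cover exactly {3, 4, 5, 6, 8} — 5 values for 5 variables — and 3 appears only in Grace's list, so Grace = 3.

Grace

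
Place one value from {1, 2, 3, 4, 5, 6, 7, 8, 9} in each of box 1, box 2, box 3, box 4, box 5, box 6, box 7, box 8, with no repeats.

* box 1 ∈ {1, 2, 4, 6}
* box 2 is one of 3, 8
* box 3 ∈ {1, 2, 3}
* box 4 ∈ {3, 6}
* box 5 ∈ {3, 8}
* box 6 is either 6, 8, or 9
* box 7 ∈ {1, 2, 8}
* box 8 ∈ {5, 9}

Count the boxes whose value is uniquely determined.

4

The 8 variables draw from only 8 values {1, 2, 3, 4, 5, 6, 8, 9}, so each is used; only box 1 can be 4, hence box 1 = 4.
The 7 still-open variables together cover exactly {1, 2, 3, 5, 6, 8, 9} — 7 values for 7 variables — and 5 appears only in box 8's list, so box 8 = 5.
The 6 still-open variables draw from only 6 values {1, 2, 3, 6, 8, 9}, so each is used; only box 6 can be 9, hence box 6 = 9.
The 5 still-open variables draw from only 5 values {1, 2, 3, 6, 8}, so each is used; only box 4 can be 6, hence box 4 = 6.
box 2 and box 5 between them cover only {3, 8} — a naked pair. Remove those values from box 3, box 7.
Determined: box 1=4, box 4=6, box 6=9, box 8=5. The other boxes each still have more than one consistent value. That makes 4.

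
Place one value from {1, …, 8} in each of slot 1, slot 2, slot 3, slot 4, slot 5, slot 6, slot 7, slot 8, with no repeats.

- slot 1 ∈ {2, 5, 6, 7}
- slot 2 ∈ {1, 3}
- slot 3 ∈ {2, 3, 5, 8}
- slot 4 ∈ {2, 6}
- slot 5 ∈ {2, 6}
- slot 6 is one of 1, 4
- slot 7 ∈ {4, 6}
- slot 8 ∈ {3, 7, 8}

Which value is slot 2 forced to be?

slot 4 and slot 5 between them cover only {2, 6} — a naked pair. Remove those values from slot 1, slot 3, slot 7.
That leaves slot 7 = 4. Eliminate 4 elsewhere: slot 6.
slot 6 must be 1 (only option left). Strike 1 from slot 2.
So slot 2 = 3.

3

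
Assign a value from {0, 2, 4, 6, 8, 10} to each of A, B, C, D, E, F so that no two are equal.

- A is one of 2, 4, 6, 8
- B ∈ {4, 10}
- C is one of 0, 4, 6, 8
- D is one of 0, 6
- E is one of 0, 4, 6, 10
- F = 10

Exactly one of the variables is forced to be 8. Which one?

F must be 10 (only option left). Eliminate 10 elsewhere: B, E.
B's domain is down to {4}, so B = 4. Remove 4 from A, C, E.
The 4 still-open variables together cover exactly {0, 2, 6, 8} — 4 values for 4 variables — and 2 appears only in A's list, so A = 2.
The 3 still-open variables draw from only 3 values {0, 6, 8}, so each is used; only C can be 8, hence C = 8.

C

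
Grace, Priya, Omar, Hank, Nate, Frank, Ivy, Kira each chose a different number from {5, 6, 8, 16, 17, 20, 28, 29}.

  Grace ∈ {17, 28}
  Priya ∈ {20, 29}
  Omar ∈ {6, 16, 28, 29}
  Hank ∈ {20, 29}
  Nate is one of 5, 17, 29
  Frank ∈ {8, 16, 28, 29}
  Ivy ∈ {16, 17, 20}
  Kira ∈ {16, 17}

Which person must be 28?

Grace

Among the 8 variables, 5 fits only Nate (and all 8 values in {5, 6, 8, 16, 17, 20, 28, 29} must be used), so Nate = 5.
The 7 still-open variables draw from only 7 values {6, 8, 16, 17, 20, 28, 29}, so each is used; only Omar can be 6, hence Omar = 6.
The 6 still-open variables together cover exactly {8, 16, 17, 20, 28, 29} — 6 values for 6 variables — and 8 appears only in Frank's list, so Frank = 8.
The 5 still-open variables draw from only 5 values {16, 17, 20, 28, 29}, so each is used; only Grace can be 28, hence Grace = 28.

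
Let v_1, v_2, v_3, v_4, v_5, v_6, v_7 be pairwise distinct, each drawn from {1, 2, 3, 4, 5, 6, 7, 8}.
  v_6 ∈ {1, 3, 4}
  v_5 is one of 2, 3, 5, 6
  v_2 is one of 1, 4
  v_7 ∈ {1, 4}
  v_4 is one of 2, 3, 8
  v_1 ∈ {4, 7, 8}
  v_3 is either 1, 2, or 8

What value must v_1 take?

7

v_2 and v_7 between them cover only {1, 4} — a naked pair. Remove those values from v_1, v_3, v_6.
v_6's domain is down to {3}, so v_6 = 3. Remove 3 from v_4, v_5.
v_3 and v_4 share exactly the 2 values {2, 8}; by pigeonhole those values go to them, so strike 2, 8 from v_1, v_5.
So v_1 = 7.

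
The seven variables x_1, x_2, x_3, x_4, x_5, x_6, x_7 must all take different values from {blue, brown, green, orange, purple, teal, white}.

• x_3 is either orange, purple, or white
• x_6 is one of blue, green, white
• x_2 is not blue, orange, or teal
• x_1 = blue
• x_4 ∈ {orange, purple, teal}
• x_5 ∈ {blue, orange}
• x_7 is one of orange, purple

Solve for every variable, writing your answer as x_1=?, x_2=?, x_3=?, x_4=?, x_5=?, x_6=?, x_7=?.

x_1=blue, x_2=brown, x_3=white, x_4=teal, x_5=orange, x_6=green, x_7=purple

x_1's domain is down to {blue}, so x_1 = blue. Eliminate blue elsewhere: x_5, x_6.
x_5 must be orange (only option left). Remove orange from x_3, x_4, x_7.
x_7 must be purple (only option left). Eliminate purple elsewhere: x_2, x_3, x_4.
x_3 must be white (only option left). Remove white from x_2, x_6.
x_4's domain is down to {teal}, so x_4 = teal.
That leaves x_6 = green. Strike green from x_2.
x_2 must be brown (only option left).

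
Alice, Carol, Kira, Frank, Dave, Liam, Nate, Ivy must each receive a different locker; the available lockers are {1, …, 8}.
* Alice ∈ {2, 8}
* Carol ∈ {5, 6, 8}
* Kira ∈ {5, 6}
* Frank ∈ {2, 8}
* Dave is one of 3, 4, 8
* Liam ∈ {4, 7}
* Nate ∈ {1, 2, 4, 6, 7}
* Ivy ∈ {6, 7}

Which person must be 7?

Ivy

The 8 variables together cover exactly {1, 2, 3, 4, 5, 6, 7, 8} — 8 values for 8 variables — and 1 appears only in Nate's list, so Nate = 1.
The 7 still-open variables draw from only 7 values {2, 3, 4, 5, 6, 7, 8}, so each is used; only Dave can be 3, hence Dave = 3.
The 6 still-open variables draw from only 6 values {2, 4, 5, 6, 7, 8}, so each is used; only Liam can be 4, hence Liam = 4.
Among the 5 still-open variables, 7 fits only Ivy (and all 5 values in {2, 5, 6, 7, 8} must be used), so Ivy = 7.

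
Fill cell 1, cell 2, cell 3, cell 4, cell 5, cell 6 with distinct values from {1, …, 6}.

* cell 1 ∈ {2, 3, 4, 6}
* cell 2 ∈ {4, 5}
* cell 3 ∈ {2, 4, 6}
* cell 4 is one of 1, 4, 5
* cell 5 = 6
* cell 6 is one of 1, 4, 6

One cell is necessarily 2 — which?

cell 3

cell 5's domain is down to {6}, so cell 5 = 6. So cell 1, cell 3, cell 6 can't be 6.
The 5 still-open variables together cover exactly {1, 2, 3, 4, 5} — 5 values for 5 variables — and 3 appears only in cell 1's list, so cell 1 = 3.
The 4 still-open variables draw from only 4 values {1, 2, 4, 5}, so each is used; only cell 3 can be 2, hence cell 3 = 2.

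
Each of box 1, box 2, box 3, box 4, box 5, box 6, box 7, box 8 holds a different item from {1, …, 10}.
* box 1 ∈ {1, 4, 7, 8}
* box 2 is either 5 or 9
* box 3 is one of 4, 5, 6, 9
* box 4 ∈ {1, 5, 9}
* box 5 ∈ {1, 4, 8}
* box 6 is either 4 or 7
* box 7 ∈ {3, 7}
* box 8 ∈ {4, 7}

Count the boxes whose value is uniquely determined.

The 8 variables together cover exactly {1, 3, 4, 5, 6, 7, 8, 9} — 8 values for 8 variables — and 3 appears only in box 7's list, so box 7 = 3.
Among the 7 still-open variables, 6 fits only box 3 (and all 7 values in {1, 4, 5, 6, 7, 8, 9} must be used), so box 3 = 6.
box 6 and box 8 share exactly the 2 values {4, 7}; by pigeonhole those values go to them, so strike 4, 7 from box 1, box 5.
box 1 and box 5 share exactly the 2 values {1, 8}; by pigeonhole those values go to them, so strike 1, 8 from box 4.
Determined: box 3=6, box 7=3. The other boxes each still have more than one consistent value. That makes 2.

2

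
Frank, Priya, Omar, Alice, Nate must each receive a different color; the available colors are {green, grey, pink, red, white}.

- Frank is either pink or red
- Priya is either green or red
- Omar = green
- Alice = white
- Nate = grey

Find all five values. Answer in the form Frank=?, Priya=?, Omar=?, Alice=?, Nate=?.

Omar has just one choice, so Omar = green. Remove green from Priya.
Alice must be white (only option left).
Nate must be grey (only option left).
That leaves Priya = red. Eliminate red elsewhere: Frank.
Frank's domain is down to {pink}, so Frank = pink.

Frank=pink, Priya=red, Omar=green, Alice=white, Nate=grey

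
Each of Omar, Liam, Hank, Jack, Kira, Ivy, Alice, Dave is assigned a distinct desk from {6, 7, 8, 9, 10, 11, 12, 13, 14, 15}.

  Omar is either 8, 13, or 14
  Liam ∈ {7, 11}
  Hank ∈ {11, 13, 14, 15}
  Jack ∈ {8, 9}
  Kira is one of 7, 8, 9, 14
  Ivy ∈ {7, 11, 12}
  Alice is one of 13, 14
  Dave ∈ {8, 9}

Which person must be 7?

The 8 variables draw from only 8 values {7, 8, 9, 11, 12, 13, 14, 15}, so each is used; only Ivy can be 12, hence Ivy = 12.
Among the 7 still-open variables, 15 fits only Hank (and all 7 values in {7, 8, 9, 11, 13, 14, 15} must be used), so Hank = 15.
Among the 6 still-open variables, 11 fits only Liam (and all 6 values in {7, 8, 9, 11, 13, 14} must be used), so Liam = 11.
The 5 still-open variables draw from only 5 values {7, 8, 9, 13, 14}, so each is used; only Kira can be 7, hence Kira = 7.

Kira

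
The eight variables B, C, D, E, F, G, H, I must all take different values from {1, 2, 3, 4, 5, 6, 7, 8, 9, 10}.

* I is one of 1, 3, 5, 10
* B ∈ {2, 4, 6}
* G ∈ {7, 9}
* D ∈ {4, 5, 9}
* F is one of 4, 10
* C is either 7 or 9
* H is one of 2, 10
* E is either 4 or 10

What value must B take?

6

C and G between them cover only {7, 9} — a naked pair. Remove those values from D.
The 2 variables E and F are confined to {4, 10}, which locks those values in; drop them from B, D, H, I.
D's domain is down to {5}, so D = 5. Strike 5 from I.
That leaves H = 2. Remove 2 from B.
So B = 6.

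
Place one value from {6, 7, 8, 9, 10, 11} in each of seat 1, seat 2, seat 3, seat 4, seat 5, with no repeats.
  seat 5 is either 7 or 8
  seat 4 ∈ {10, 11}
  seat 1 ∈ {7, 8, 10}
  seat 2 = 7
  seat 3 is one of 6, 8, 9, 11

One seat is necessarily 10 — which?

seat 1

seat 2 has just one choice, so seat 2 = 7. So seat 1, seat 5 can't be 7.
seat 5 must be 8 (only option left). Remove 8 from seat 1, seat 3.
So 10 goes to seat 1.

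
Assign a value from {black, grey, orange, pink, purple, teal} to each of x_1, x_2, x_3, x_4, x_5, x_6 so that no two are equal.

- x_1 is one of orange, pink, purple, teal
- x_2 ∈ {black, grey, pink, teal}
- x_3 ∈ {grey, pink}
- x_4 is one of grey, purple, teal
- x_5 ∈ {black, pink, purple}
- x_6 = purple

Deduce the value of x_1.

x_6's domain is down to {purple}, so x_6 = purple. Strike purple from x_1, x_4, x_5.
The 5 still-open variables together cover exactly {black, grey, orange, pink, teal} — 5 values for 5 variables — and orange appears only in x_1's list, so x_1 = orange.

orange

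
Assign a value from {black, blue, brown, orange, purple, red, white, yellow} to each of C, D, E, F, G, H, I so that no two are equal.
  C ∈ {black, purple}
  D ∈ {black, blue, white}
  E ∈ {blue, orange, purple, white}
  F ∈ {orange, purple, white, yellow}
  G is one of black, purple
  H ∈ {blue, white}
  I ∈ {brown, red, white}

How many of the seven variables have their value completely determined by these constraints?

2

The 2 variables C and G are confined to {black, purple}, which locks those values in; drop them from D, E, F.
D and H share exactly the 2 values {blue, white}; by pigeonhole those values go to them, so strike blue, white from E, F, I.
E's domain is down to {orange}, so E = orange. So F can't be orange.
F must be yellow (only option left).
Determined: E=orange, F=yellow. The other variables each still have more than one consistent value. That makes 2.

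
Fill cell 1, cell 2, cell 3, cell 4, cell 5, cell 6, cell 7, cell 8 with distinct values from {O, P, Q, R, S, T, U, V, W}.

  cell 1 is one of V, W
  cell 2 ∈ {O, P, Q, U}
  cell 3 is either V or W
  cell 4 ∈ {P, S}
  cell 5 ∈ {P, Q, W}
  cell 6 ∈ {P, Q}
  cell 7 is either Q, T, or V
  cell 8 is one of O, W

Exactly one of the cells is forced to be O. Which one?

cell 8

The 8 variables together cover exactly {O, P, Q, S, T, U, V, W} — 8 values for 8 variables — and S appears only in cell 4's list, so cell 4 = S.
The 7 still-open variables draw from only 7 values {O, P, Q, T, U, V, W}, so each is used; only cell 7 can be T, hence cell 7 = T.
The 6 still-open variables together cover exactly {O, P, Q, U, V, W} — 6 values for 6 variables — and U appears only in cell 2's list, so cell 2 = U.
The 5 still-open variables draw from only 5 values {O, P, Q, V, W}, so each is used; only cell 8 can be O, hence cell 8 = O.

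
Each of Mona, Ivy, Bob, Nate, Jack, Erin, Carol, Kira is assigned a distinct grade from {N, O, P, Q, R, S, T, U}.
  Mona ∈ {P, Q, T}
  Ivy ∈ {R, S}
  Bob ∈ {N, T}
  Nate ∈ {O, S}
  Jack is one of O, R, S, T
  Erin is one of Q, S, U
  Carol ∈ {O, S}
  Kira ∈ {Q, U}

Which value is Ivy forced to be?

R

The 8 variables draw from only 8 values {N, O, P, Q, R, S, T, U}, so each is used; only Bob can be N, hence Bob = N.
The 7 still-open variables together cover exactly {O, P, Q, R, S, T, U} — 7 values for 7 variables — and P appears only in Mona's list, so Mona = P.
Among the 6 still-open variables, T fits only Jack (and all 6 values in {O, Q, R, S, T, U} must be used), so Jack = T.
Among the 5 still-open variables, R fits only Ivy (and all 5 values in {O, Q, R, S, U} must be used), so Ivy = R.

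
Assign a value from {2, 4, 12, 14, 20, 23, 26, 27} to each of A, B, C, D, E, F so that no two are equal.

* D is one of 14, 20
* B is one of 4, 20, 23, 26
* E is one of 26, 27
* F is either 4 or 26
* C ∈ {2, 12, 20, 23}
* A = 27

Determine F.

4

A must be 27 (only option left). Eliminate 27 elsewhere: E.
E must be 26 (only option left). So B, F can't be 26.
So F = 4.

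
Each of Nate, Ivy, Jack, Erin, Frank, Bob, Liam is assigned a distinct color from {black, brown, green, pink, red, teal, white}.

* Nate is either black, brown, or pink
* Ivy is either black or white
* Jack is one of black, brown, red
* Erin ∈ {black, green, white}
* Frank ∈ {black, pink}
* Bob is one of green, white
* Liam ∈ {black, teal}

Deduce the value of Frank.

pink

The 7 variables together cover exactly {black, brown, green, pink, red, teal, white} — 7 values for 7 variables — and red appears only in Jack's list, so Jack = red.
Among the 6 still-open variables, brown fits only Nate (and all 6 values in {black, brown, green, pink, teal, white} must be used), so Nate = brown.
The 5 still-open variables draw from only 5 values {black, green, pink, teal, white}, so each is used; only Frank can be pink, hence Frank = pink.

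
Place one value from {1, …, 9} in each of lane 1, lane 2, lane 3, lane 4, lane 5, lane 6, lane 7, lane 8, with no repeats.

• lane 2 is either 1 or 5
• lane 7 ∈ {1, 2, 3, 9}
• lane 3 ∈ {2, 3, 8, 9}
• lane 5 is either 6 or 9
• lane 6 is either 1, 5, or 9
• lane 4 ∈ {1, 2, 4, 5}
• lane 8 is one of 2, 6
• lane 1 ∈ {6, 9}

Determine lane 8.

2

The 8 variables draw from only 8 values {1, 2, 3, 4, 5, 6, 8, 9}, so each is used; only lane 4 can be 4, hence lane 4 = 4.
The 7 still-open variables together cover exactly {1, 2, 3, 5, 6, 8, 9} — 7 values for 7 variables — and 8 appears only in lane 3's list, so lane 3 = 8.
The 6 still-open variables draw from only 6 values {1, 2, 3, 5, 6, 9}, so each is used; only lane 7 can be 3, hence lane 7 = 3.
The 5 still-open variables together cover exactly {1, 2, 5, 6, 9} — 5 values for 5 variables — and 2 appears only in lane 8's list, so lane 8 = 2.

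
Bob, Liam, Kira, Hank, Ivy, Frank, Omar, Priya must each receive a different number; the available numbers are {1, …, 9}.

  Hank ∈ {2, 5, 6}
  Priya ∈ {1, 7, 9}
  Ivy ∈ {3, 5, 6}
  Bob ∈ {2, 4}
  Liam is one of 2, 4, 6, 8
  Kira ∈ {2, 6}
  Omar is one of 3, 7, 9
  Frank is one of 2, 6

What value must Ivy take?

3

Kira and Frank share exactly the 2 values {2, 6}; by pigeonhole those values go to them, so strike 2, 6 from Bob, Liam, Hank, Ivy.
Bob has just one choice, so Bob = 4. Strike 4 from Liam.
That leaves Liam = 8.
Hank's domain is down to {5}, so Hank = 5. Eliminate 5 elsewhere: Ivy.
So Ivy = 3.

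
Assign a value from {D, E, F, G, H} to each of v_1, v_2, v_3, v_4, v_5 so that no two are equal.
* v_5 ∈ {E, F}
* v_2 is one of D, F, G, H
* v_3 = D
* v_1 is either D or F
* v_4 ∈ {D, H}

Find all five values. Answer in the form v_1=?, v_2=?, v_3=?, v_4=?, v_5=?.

v_3 has just one choice, so v_3 = D. So v_1, v_2, v_4 can't be D.
v_4 must be H (only option left). Eliminate H elsewhere: v_2.
v_1 has just one choice, so v_1 = F. Eliminate F elsewhere: v_2, v_5.
v_2 must be G (only option left).
v_5 has just one choice, so v_5 = E.

v_1=F, v_2=G, v_3=D, v_4=H, v_5=E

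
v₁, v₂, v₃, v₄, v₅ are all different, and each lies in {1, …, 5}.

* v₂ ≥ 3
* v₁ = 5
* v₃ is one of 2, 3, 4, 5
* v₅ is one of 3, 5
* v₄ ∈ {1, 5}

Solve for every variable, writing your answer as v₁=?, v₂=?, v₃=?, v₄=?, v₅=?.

v₁=5, v₂=4, v₃=2, v₄=1, v₅=3

v₁'s domain is down to {5}, so v₁ = 5. Remove 5 from v₂, v₃, v₄, v₅.
v₄ has just one choice, so v₄ = 1.
v₅'s domain is down to {3}, so v₅ = 3. Eliminate 3 elsewhere: v₂, v₃.
v₂'s domain is down to {4}, so v₂ = 4. So v₃ can't be 4.
v₃ has just one choice, so v₃ = 2.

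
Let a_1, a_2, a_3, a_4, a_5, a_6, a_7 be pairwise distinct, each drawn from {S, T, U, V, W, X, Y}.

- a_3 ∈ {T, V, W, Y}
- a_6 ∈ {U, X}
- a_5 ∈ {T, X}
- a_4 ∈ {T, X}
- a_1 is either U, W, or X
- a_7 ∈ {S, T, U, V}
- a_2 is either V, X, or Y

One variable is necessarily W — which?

The 7 variables together cover exactly {S, T, U, V, W, X, Y} — 7 values for 7 variables — and S appears only in a_7's list, so a_7 = S.
a_4 and a_5 share exactly the 2 values {T, X}; by pigeonhole those values go to them, so strike T, X from a_1, a_2, a_3, a_6.
That leaves a_6 = U. Remove U from a_1.
So W goes to a_1.

a_1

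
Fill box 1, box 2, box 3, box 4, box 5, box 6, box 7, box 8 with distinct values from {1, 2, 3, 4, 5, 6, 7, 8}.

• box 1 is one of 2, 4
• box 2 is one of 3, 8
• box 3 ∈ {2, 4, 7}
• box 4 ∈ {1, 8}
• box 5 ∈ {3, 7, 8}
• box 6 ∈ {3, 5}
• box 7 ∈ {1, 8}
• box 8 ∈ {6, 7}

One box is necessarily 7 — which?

The 8 variables together cover exactly {1, 2, 3, 4, 5, 6, 7, 8} — 8 values for 8 variables — and 5 appears only in box 6's list, so box 6 = 5.
The 7 still-open variables together cover exactly {1, 2, 3, 4, 6, 7, 8} — 7 values for 7 variables — and 6 appears only in box 8's list, so box 8 = 6.
box 4 and box 7 between them cover only {1, 8} — a naked pair. Remove those values from box 2, box 5.
That leaves box 2 = 3. Remove 3 from box 5.
So 7 goes to box 5.

box 5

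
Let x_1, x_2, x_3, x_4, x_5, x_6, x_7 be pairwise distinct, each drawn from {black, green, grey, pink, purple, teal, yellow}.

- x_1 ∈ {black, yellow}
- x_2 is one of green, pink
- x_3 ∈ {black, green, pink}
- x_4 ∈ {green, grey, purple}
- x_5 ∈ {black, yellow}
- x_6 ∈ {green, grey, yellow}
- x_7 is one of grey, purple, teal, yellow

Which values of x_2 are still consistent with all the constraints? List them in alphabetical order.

The 7 variables together cover exactly {black, green, grey, pink, purple, teal, yellow} — 7 values for 7 variables — and teal appears only in x_7's list, so x_7 = teal.
The 6 still-open variables together cover exactly {black, green, grey, pink, purple, yellow} — 6 values for 6 variables — and purple appears only in x_4's list, so x_4 = purple.
The 5 still-open variables draw from only 5 values {black, green, grey, pink, yellow}, so each is used; only x_6 can be grey, hence x_6 = grey.
x_1 and x_5 share exactly the 2 values {black, yellow}; by pigeonhole those values go to them, so strike black, yellow from x_3.
No further eliminations apply; x_2 can still be any of green, pink.

green, pink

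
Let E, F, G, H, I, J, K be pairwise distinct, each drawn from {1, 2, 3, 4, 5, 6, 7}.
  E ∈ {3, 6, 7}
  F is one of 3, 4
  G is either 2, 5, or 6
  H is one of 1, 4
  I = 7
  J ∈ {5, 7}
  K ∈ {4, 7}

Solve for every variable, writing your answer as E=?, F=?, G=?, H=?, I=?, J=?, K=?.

E=6, F=3, G=2, H=1, I=7, J=5, K=4

I must be 7 (only option left). Eliminate 7 elsewhere: E, J, K.
That leaves J = 5. Remove 5 from G.
K has just one choice, so K = 4. So F, H can't be 4.
That leaves F = 3. Eliminate 3 elsewhere: E.
H's domain is down to {1}, so H = 1.
E has just one choice, so E = 6. Remove 6 from G.
G must be 2 (only option left).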